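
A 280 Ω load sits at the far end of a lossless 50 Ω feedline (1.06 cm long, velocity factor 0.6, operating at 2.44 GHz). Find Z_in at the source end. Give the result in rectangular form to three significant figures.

λ = v/f = 0.6·c / 2.44 GHz = 0.0738 m
βl = 2π·l/λ = 2π × 0.144 = 51.7°
tan(βl) = tan(51.7°) = 1.27
Z_in = Z_0·(Z_L + jZ_0·tanβl)/(Z_0 + jZ_L·tanβl)
     = 50·(280 + j63.4)/(50 + j355)

Z_in ≈ 14.2 − j37.4 Ω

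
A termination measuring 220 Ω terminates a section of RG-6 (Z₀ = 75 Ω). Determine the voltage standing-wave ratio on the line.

Γ = (220 − 75)/(220 + 75) = 0.492
VSWR = (1 + 0.492)/(1 − 0.492)

VSWR ≈ 2.93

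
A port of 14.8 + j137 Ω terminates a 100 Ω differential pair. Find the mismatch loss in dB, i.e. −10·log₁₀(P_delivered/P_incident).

Γ = (-85.2 + j137)/(114.8 + j137), |Γ| = 0.903
|Γ|² = 0.815, so P_del/P_inc = 1 − |Γ|² = 0.185
ML = −10·log₁₀(1 − |Γ|²)

mismatch loss ≈ 7.32 dB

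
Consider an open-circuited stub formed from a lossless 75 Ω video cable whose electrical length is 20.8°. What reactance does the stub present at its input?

X_in ≈ -197 Ω (capacitive)

tan(βl) = 0.38
For an open-circuited stub, Z_in = −jZ_0·cot(βl) = −jZ_0/tan(βl)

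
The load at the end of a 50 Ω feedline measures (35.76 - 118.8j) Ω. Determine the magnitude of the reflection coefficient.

|Γ| ≈ 0.817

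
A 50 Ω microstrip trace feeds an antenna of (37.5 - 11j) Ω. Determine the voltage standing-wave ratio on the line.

VSWR ≈ 1.47

Γ = (Z_L − Z_0)/(Z_L + Z_0) = (-12.5 − j11)/(87.5 − j11)
|Γ| = 16.7/88.2 = 0.189
VSWR = (1 + |Γ|)/(1 − |Γ|) = 1.19/0.811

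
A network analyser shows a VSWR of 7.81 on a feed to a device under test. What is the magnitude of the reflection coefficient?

|Γ| = (S − 1)/(S + 1) = (7.81 − 1)/(7.81 + 1) = 6.81/8.81

|Γ| ≈ 0.773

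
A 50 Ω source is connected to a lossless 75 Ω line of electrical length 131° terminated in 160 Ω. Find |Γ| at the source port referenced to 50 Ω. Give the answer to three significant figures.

|Γ| ≈ 0.391

tan(βl) = -1.15
Z_in = Z_0·(Z_L + jZ_0·tanβl)/(Z_0 + jZ_L·tanβl) = 52.9 + j43.6 Ω
Γ_s = (Z_in − Z_s)/(Z_in + Z_s) = (2.93 + j43.6)/(103 + j43.6), |Γ_s| = 0.391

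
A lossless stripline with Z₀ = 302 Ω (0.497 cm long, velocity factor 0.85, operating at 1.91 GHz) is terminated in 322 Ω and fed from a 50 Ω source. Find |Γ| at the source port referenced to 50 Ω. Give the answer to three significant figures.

|Γ| ≈ 0.73

λ = v/f = 0.85·c / 1.91 GHz = 0.134 m
βl = 2π·l/λ = 2π × 0.0372 = 13.4°
tan(βl) = 0.238
Z_in = Z_0·(Z_L + jZ_0·tanβl)/(Z_0 + jZ_L·tanβl) = 320 − j9.25 Ω
Γ_s = (Z_in − Z_s)/(Z_in + Z_s) = (270 − j9.25)/(370 − j9.25), |Γ_s| = 0.73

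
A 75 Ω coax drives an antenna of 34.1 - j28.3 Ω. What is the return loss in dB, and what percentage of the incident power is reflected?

RL ≈ 7.11 dB; 19.5% of incident power reflected

Γ = (-40.9 − j28.3)/(109.1 − j28.3), |Γ| = 0.441
RL = −20·log₁₀(0.441) = 7.11 dB
P_refl/P_inc = |Γ|² = 0.195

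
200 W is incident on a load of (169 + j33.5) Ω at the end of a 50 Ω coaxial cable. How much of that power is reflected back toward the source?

|Γ| = |(119 + j33.5)/(219 + j33.5)| = 0.558
|Γ|² = 0.311
P_refl = |Γ|²·P_inc = 62.3 W, P_del = (1 − |Γ|²)·P_inc = 138 W

P_reflected ≈ 62.3 W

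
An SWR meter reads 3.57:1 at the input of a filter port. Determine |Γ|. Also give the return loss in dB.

|Γ| ≈ 0.562; return loss ≈ 5 dB

|Γ| = (S − 1)/(S + 1) = (3.57 − 1)/(3.57 + 1) = 2.57/4.57
RL = −20·log₁₀|Γ| = −20·log₁₀(0.562)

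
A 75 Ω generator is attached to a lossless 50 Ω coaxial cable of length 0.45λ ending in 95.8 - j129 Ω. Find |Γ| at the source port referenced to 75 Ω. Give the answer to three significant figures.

βl = 2π × 0.45 = 162°
tan(βl) = -0.325
Z_in = Z_0·(Z_L + jZ_0·tanβl)/(Z_0 + jZ_L·tanβl) = 256 + j87.4 Ω
Γ_s = (Z_in − Z_s)/(Z_in + Z_s) = (181 + j87.4)/(331 + j87.4), |Γ_s| = 0.587

|Γ| ≈ 0.587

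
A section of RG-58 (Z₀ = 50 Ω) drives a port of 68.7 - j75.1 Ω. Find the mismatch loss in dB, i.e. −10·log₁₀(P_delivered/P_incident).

Γ = (18.7 − j75.1)/(118.7 − j75.1), |Γ| = 0.551
|Γ|² = 0.304, so P_del/P_inc = 1 − |Γ|² = 0.696
ML = −10·log₁₀(1 − |Γ|²)

mismatch loss ≈ 1.57 dB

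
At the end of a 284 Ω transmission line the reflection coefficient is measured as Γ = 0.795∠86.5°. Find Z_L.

Z_L = Z_0·(1 + Γ)/(1 − Γ) = 284·(1.05 + j0.794)/(0.951 − j0.794)

Z_L ≈ 68.1 + j294 Ω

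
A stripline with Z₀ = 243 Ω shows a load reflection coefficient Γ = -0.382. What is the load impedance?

Z_L = Z_0·(1 + Γ)/(1 − Γ) = 243·(0.618)/(1.38)

Z_L ≈ 109 Ω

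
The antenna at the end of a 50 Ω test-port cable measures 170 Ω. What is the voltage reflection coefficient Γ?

Γ = (Z_L − Z_0)/(Z_L + Z_0) = (170 − 50)/(170 + 50) = 120/220

Γ = 0.545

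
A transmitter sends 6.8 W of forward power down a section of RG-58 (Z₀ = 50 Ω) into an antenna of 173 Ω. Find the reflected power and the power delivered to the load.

Γ = (173 − 50)/(173 + 50) = 0.552
|Γ|² = 0.304
P_refl = |Γ|²·P_inc = 2.07 W, P_del = (1 − |Γ|²)·P_inc = 4.73 W

P_reflected ≈ 2.07 W; P_delivered ≈ 4.73 W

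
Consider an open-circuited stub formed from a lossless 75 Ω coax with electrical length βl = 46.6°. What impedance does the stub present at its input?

tan(βl) = 1.06
For an open-circuited stub, Z_in = −jZ_0·cot(βl) = −jZ_0/tan(βl)

Z_in ≈ −j70.9 Ω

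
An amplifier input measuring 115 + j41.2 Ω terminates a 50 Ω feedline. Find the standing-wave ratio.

Γ = (Z_L − Z_0)/(Z_L + Z_0) = (65 + j41.2)/(165 + j41.2)
|Γ| = 77/170 = 0.453
VSWR = (1 + |Γ|)/(1 − |Γ|) = 1.45/0.547

VSWR ≈ 2.65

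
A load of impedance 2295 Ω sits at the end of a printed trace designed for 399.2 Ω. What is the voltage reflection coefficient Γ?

Γ = 0.704

Γ = (Z_L − Z_0)/(Z_L + Z_0) = (2295 − 399.2)/(2295 + 399.2) = 1896/2694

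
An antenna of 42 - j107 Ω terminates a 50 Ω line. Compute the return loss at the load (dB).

RL ≈ 2.38 dB

Γ = (-8 − j107)/(92 − j107), |Γ| = 0.76
RL = −20·log₁₀|Γ| = −20·log₁₀(0.76)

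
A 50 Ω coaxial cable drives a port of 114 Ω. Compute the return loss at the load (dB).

RL ≈ 8.17 dB

Γ = (114 − 50)/(114 + 50) = 0.39
RL = −20·log₁₀|Γ| = −20·log₁₀(0.39)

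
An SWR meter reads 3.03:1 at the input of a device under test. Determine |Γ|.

|Γ| ≈ 0.504

|Γ| = (S − 1)/(S + 1) = (3.03 − 1)/(3.03 + 1) = 2.03/4.03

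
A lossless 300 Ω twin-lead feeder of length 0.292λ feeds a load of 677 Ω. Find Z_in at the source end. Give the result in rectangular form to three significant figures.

βl = 2π × 0.292 = 105°
tan(βl) = tan(105°) = -3.7
Z_in = Z_0·(Z_L + jZ_0·tanβl)/(Z_0 + jZ_L·tanβl)
     = 300·(677 − j1110)/(300 − j2510)

Z_in ≈ 141 + j64.2 Ω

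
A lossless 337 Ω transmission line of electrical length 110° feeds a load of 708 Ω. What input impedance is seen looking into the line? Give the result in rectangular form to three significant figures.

Z_in ≈ 176 + j92.1 Ω

tan(βl) = tan(110°) = -2.75
Z_in = Z_0·(Z_L + jZ_0·tanβl)/(Z_0 + jZ_L·tanβl)
     = 337·(708 − j926)/(337 − j1950)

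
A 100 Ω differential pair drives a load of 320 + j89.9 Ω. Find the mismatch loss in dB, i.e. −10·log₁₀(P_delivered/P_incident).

Γ = (220 + j89.9)/(420 + j89.9), |Γ| = 0.553
|Γ|² = 0.306, so P_del/P_inc = 1 − |Γ|² = 0.694
ML = −10·log₁₀(1 − |Γ|²)

mismatch loss ≈ 1.59 dB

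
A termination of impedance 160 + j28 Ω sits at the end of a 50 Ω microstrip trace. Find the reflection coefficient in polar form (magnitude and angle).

Γ = (Z_L − Z_0)/(Z_L + Z_0) = (110 + j28)/(210 + j28)
|Γ| = 114/212 = 0.536

Γ ≈ 0.536 ∠ 6.69°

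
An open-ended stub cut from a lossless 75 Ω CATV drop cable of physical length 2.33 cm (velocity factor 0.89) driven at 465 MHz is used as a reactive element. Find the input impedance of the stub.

Z_in ≈ −j288 Ω

λ = v/f = 0.89·c / 465 MHz = 0.574 m
βl = 2π·l/λ = 2π × 0.0406 = 14.6°
tan(βl) = 0.261
For an open-ended stub, Z_in = −jZ_0·cot(βl) = −jZ_0/tan(βl)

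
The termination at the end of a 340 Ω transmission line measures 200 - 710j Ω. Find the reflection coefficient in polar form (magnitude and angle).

Γ ≈ 0.811 ∠ -48.4°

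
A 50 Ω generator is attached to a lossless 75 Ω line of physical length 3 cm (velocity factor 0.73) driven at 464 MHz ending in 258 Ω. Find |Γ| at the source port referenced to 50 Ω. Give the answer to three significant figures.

λ = v/f = 0.73·c / 464 MHz = 0.472 m
βl = 2π·l/λ = 2π × 0.0636 = 22.9°
tan(βl) = 0.422
Z_in = Z_0·(Z_L + jZ_0·tanβl)/(Z_0 + jZ_L·tanβl) = 97.8 − j110 Ω
Γ_s = (Z_in − Z_s)/(Z_in + Z_s) = (47.8 − j110)/(148 − j110), |Γ_s| = 0.652

|Γ| ≈ 0.652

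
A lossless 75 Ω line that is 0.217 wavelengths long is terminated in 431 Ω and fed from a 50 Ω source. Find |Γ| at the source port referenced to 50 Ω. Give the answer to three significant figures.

|Γ| ≈ 0.603

βl = 2π × 0.217 = 78.1°
tan(βl) = 4.75
Z_in = Z_0·(Z_L + jZ_0·tanβl)/(Z_0 + jZ_L·tanβl) = 13.6 − j15.3 Ω
Γ_s = (Z_in − Z_s)/(Z_in + Z_s) = (-36.4 − j15.3)/(63.6 − j15.3), |Γ_s| = 0.603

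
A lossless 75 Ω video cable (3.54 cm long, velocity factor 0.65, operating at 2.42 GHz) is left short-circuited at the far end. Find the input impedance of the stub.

Z_in ≈ −j30.1 Ω

λ = v/f = 0.65·c / 2.42 GHz = 0.0806 m
βl = 2π·l/λ = 2π × 0.439 = 158°
tan(βl) = -0.401
For a short-circuited stub, Z_in = jZ_0·tan(βl)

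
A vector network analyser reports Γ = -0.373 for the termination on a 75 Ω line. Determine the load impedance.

Z_L = Z_0·(1 + Γ)/(1 − Γ) = 75·(0.627)/(1.37)

Z_L ≈ 34.2 Ω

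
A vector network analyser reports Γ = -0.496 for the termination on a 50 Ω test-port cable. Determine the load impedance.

Z_L = Z_0·(1 + Γ)/(1 − Γ) = 50·(0.504)/(1.5)

Z_L ≈ 16.8 Ω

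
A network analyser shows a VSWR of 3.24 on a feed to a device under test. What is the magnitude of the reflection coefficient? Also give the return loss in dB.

|Γ| ≈ 0.528; return loss ≈ 5.54 dB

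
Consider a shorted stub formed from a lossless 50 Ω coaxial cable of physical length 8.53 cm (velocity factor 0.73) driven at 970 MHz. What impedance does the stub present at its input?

λ = v/f = 0.73·c / 970 MHz = 0.226 m
βl = 2π·l/λ = 2π × 0.378 = 136°
tan(βl) = -0.965
For a shorted stub, Z_in = jZ_0·tan(βl)

Z_in ≈ −j48.3 Ω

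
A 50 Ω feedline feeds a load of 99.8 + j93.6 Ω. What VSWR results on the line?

Γ = (Z_L − Z_0)/(Z_L + Z_0) = (49.8 + j93.6)/(149.8 + j93.6)
|Γ| = 106/177 = 0.6
VSWR = (1 + |Γ|)/(1 − |Γ|) = 1.6/0.4

VSWR ≈ 4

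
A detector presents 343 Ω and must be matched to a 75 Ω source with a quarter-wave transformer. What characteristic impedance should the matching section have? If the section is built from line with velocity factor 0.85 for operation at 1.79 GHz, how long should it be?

Z_qwt ≈ 160 Ω; length ≈ 3.56 cm

Z_qwt = √(Z_0·R_L) = √(75 × 343) = √25720
λ = 0.85·c/f = 0.142 m, so l = λ/4 = 0.0356 m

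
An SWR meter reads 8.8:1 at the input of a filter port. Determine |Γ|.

|Γ| = (S − 1)/(S + 1) = (8.8 − 1)/(8.8 + 1) = 7.8/9.8

|Γ| ≈ 0.796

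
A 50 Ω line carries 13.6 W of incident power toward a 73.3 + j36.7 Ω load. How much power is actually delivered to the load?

|Γ| = |(23.3 + j36.7)/(123.3 + j36.7)| = 0.338
|Γ|² = 0.114
P_refl = |Γ|²·P_inc = 1.55 W, P_del = (1 − |Γ|²)·P_inc = 12 W

P_delivered ≈ 12 W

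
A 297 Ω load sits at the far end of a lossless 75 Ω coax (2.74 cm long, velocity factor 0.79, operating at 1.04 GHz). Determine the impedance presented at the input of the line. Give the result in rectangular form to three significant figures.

λ = v/f = 0.79·c / 1.04 GHz = 0.228 m
βl = 2π·l/λ = 2π × 0.12 = 43.3°
tan(βl) = tan(43.3°) = 0.942
Z_in = Z_0·(Z_L + jZ_0·tanβl)/(Z_0 + jZ_L·tanβl)
     = 75·(297 + j70.6)/(75 + j280)

Z_in ≈ 37.6 − j69.6 Ω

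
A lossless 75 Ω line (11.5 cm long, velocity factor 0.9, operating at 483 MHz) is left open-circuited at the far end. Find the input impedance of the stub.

Z_in ≈ −j21.4 Ω

λ = v/f = 0.9·c / 483 MHz = 0.559 m
βl = 2π·l/λ = 2π × 0.206 = 74.1°
tan(βl) = 3.5
For an open-circuited stub, Z_in = −jZ_0·cot(βl) = −jZ_0/tan(βl)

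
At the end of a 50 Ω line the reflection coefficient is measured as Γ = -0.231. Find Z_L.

Z_L = Z_0·(1 + Γ)/(1 − Γ) = 50·(0.769)/(1.23)

Z_L ≈ 31.2 Ω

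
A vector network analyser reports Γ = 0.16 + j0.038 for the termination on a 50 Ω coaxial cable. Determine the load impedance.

Z_L ≈ 68.8 + j5.37 Ω

Z_L = Z_0·(1 + Γ)/(1 − Γ) = 50·(1.16 + j0.038)/(0.84 − j0.038)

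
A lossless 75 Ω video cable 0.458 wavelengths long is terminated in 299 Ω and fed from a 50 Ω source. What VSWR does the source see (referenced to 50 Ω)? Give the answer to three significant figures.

βl = 2π × 0.458 = 165°
tan(βl) = -0.27
Z_in = Z_0·(Z_L + jZ_0·tanβl)/(Z_0 + jZ_L·tanβl) = 149 + j140 Ω
Γ_s = (Z_in − Z_s)/(Z_in + Z_s) = (98.5 + j140)/(199 + j140), |Γ_s| = 0.704
VSWR = (1 + |Γ_s|)/(1 − |Γ_s|)

VSWR ≈ 5.76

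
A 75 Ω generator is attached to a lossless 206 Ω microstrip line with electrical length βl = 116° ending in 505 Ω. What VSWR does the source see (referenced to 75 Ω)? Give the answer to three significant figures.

tan(βl) = -2.05
Z_in = Z_0·(Z_L + jZ_0·tanβl)/(Z_0 + jZ_L·tanβl) = 100 + j80.6 Ω
Γ_s = (Z_in − Z_s)/(Z_in + Z_s) = (25.1 + j80.6)/(175 + j80.6), |Γ_s| = 0.438
VSWR = (1 + |Γ_s|)/(1 − |Γ_s|)

VSWR ≈ 2.56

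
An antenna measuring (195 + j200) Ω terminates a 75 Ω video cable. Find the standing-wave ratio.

VSWR ≈ 5.54

Γ = (Z_L − Z_0)/(Z_L + Z_0) = (120 + j200)/(270 + j200)
|Γ| = 233/336 = 0.694
VSWR = (1 + |Γ|)/(1 − |Γ|) = 1.69/0.306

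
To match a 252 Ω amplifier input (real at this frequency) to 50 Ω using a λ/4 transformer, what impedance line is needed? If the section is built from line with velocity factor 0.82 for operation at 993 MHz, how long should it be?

Z_qwt = √(Z_0·R_L) = √(50 × 252) = √12600
λ = 0.82·c/f = 0.248 m, so l = λ/4 = 0.0619 m

Z_qwt ≈ 112 Ω; length ≈ 6.19 cm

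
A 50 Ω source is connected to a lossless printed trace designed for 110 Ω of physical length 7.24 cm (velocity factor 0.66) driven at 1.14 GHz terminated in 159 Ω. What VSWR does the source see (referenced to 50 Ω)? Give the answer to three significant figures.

VSWR ≈ 2.81

λ = v/f = 0.66·c / 1.14 GHz = 0.174 m
βl = 2π·l/λ = 2π × 0.417 = 150°
tan(βl) = -0.576
Z_in = Z_0·(Z_L + jZ_0·tanβl)/(Z_0 + jZ_L·tanβl) = 125 + j40.8 Ω
Γ_s = (Z_in − Z_s)/(Z_in + Z_s) = (75.1 + j40.8)/(175 + j40.8), |Γ_s| = 0.475
VSWR = (1 + |Γ_s|)/(1 − |Γ_s|)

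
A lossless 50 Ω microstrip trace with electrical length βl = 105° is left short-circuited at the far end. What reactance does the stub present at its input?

X_in ≈ -187 Ω (capacitive)

tan(βl) = -3.73
For a short-circuited stub, Z_in = jZ_0·tan(βl)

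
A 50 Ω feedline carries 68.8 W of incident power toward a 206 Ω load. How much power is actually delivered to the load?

P_delivered ≈ 43.3 W

Γ = (206 − 50)/(206 + 50) = 0.609
|Γ|² = 0.371
P_refl = |Γ|²·P_inc = 25.5 W, P_del = (1 − |Γ|²)·P_inc = 43.3 W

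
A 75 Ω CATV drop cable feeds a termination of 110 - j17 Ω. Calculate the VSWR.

VSWR ≈ 1.53

Γ = (Z_L − Z_0)/(Z_L + Z_0) = (35 − j17)/(185 − j17)
|Γ| = 38.9/186 = 0.209
VSWR = (1 + |Γ|)/(1 − |Γ|) = 1.21/0.791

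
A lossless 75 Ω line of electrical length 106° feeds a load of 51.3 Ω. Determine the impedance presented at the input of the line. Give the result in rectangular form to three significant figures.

tan(βl) = tan(106°) = -3.49
Z_in = Z_0·(Z_L + jZ_0·tanβl)/(Z_0 + jZ_L·tanβl)
     = 75·(51.3 − j262)/(75 − j179)

Z_in ≈ 101 − j20.8 Ω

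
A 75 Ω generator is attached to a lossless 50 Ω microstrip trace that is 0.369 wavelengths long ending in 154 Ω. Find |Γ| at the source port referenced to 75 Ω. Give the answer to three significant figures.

βl = 2π × 0.369 = 133°
tan(βl) = -1.08
Z_in = Z_0·(Z_L + jZ_0·tanβl)/(Z_0 + jZ_L·tanβl) = 27.7 + j38 Ω
Γ_s = (Z_in − Z_s)/(Z_in + Z_s) = (-47.3 + j38)/(103 + j38), |Γ_s| = 0.554

|Γ| ≈ 0.554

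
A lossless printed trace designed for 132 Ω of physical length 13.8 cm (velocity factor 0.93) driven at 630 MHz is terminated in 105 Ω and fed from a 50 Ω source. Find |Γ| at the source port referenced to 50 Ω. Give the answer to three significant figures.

λ = v/f = 0.93·c / 630 MHz = 0.443 m
βl = 2π·l/λ = 2π × 0.312 = 112°
tan(βl) = -2.45
Z_in = Z_0·(Z_L + jZ_0·tanβl)/(Z_0 + jZ_L·tanβl) = 153 − j24.7 Ω
Γ_s = (Z_in − Z_s)/(Z_in + Z_s) = (103 − j24.7)/(203 − j24.7), |Γ_s| = 0.519

|Γ| ≈ 0.519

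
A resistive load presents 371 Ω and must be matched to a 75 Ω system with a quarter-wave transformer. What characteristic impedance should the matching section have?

Z_qwt = √(Z_0·R_L) = √(75 × 371) = √27820

Z_qwt ≈ 167 Ω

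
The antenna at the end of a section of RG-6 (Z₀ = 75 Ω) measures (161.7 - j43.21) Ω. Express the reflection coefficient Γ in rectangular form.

Γ ≈ 0.387 − j0.112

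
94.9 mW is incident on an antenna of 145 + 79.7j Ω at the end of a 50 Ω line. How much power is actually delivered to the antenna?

P_delivered ≈ 62 mW

|Γ| = |(95 + j79.7)/(195 + j79.7)| = 0.589
|Γ|² = 0.347
P_refl = |Γ|²·P_inc = 32.9 mW, P_del = (1 − |Γ|²)·P_inc = 62 mW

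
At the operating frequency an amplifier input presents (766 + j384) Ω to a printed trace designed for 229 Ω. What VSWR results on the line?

Γ = (Z_L − Z_0)/(Z_L + Z_0) = (537 + j384)/(995 + j384)
|Γ| = 660/1070 = 0.619
VSWR = (1 + |Γ|)/(1 − |Γ|) = 1.62/0.381

VSWR ≈ 4.25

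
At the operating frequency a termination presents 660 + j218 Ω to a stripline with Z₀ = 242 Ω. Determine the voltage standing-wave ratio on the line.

VSWR ≈ 3.07

Γ = (Z_L − Z_0)/(Z_L + Z_0) = (418 + j218)/(902 + j218)
|Γ| = 471/928 = 0.508
VSWR = (1 + |Γ|)/(1 − |Γ|) = 1.51/0.492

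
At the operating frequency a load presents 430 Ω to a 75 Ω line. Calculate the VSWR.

For a purely resistive load, VSWR = R_L/Z_0 or Z_0/R_L (whichever > 1) = 430/75

VSWR ≈ 5.73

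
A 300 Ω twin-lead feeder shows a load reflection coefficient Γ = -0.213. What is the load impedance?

Z_L = Z_0·(1 + Γ)/(1 − Γ) = 300·(0.787)/(1.21)

Z_L ≈ 195 Ω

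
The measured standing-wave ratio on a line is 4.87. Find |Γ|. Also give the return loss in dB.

|Γ| ≈ 0.659; return loss ≈ 3.62 dB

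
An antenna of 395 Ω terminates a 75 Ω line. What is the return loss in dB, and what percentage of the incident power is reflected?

RL ≈ 3.34 dB; 46.4% of incident power reflected

Γ = (395 − 75)/(395 + 75) = 0.681
RL = −20·log₁₀(0.681) = 3.34 dB
P_refl/P_inc = |Γ|² = 0.464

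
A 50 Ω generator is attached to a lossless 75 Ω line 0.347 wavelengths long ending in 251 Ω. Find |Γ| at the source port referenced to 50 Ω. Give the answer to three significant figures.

βl = 2π × 0.347 = 125°
tan(βl) = -1.43
Z_in = Z_0·(Z_L + jZ_0·tanβl)/(Z_0 + jZ_L·tanβl) = 31.9 + j45.7 Ω
Γ_s = (Z_in − Z_s)/(Z_in + Z_s) = (-18.1 + j45.7)/(81.9 + j45.7), |Γ_s| = 0.524

|Γ| ≈ 0.524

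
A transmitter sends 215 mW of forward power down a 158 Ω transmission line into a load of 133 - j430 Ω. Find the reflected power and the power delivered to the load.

|Γ| = |(-25 − j430)/(291 − j430)| = 0.83
|Γ|² = 0.688
P_refl = |Γ|²·P_inc = 148 mW, P_del = (1 − |Γ|²)·P_inc = 67 mW

P_reflected ≈ 148 mW; P_delivered ≈ 67 mW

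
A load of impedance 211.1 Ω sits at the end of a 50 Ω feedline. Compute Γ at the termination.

Γ = (Z_L − Z_0)/(Z_L + Z_0) = (211.1 − 50)/(211.1 + 50) = 161.1/261.1

Γ = 0.617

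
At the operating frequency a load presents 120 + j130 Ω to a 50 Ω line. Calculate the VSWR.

VSWR ≈ 5.45

Γ = (Z_L − Z_0)/(Z_L + Z_0) = (70 + j130)/(170 + j130)
|Γ| = 148/214 = 0.69
VSWR = (1 + |Γ|)/(1 − |Γ|) = 1.69/0.31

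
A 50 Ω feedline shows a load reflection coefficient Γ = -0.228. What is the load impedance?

Z_L = Z_0·(1 + Γ)/(1 − Γ) = 50·(0.772)/(1.23)

Z_L ≈ 31.4 Ω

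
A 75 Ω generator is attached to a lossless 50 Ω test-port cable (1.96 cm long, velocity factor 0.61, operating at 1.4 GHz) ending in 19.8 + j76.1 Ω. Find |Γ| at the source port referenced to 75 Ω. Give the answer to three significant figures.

λ = v/f = 0.61·c / 1.4 GHz = 0.131 m
βl = 2π·l/λ = 2π × 0.15 = 54°
tan(βl) = 1.38
Z_in = Z_0·(Z_L + jZ_0·tanβl)/(Z_0 + jZ_L·tanβl) = 38.4 − j113 Ω
Γ_s = (Z_in − Z_s)/(Z_in + Z_s) = (-36.6 − j113)/(113 − j113), |Γ_s| = 0.743

|Γ| ≈ 0.743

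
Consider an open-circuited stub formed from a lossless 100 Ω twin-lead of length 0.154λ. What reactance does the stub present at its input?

X_in ≈ -68.9 Ω (capacitive)

βl = 2π × 0.154 = 55.4°
tan(βl) = 1.45
For an open-circuited stub, Z_in = −jZ_0·cot(βl) = −jZ_0/tan(βl)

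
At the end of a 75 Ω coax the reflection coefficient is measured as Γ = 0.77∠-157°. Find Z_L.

Z_L = Z_0·(1 + Γ)/(1 − Γ) = 75·(0.291 − j0.301)/(1.71 + j0.301)

Z_L ≈ 10.1 − j15 Ω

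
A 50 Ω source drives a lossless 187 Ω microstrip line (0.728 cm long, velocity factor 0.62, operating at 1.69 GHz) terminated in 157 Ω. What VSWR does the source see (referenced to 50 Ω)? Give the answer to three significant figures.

λ = v/f = 0.62·c / 1.69 GHz = 0.11 m
βl = 2π·l/λ = 2π × 0.0661 = 23.8°
tan(βl) = 0.441
Z_in = Z_0·(Z_L + jZ_0·tanβl)/(Z_0 + jZ_L·tanβl) = 165 + j21.4 Ω
Γ_s = (Z_in − Z_s)/(Z_in + Z_s) = (115 + j21.4)/(215 + j21.4), |Γ_s| = 0.541
VSWR = (1 + |Γ_s|)/(1 − |Γ_s|)

VSWR ≈ 3.36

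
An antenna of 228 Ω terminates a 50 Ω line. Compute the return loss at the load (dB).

RL ≈ 3.87 dB

Γ = (228 − 50)/(228 + 50) = 0.64
RL = −20·log₁₀|Γ| = −20·log₁₀(0.64)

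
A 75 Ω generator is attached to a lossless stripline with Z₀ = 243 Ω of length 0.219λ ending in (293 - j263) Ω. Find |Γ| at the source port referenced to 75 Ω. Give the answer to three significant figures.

βl = 2π × 0.219 = 78.8°
tan(βl) = 5.07
Z_in = Z_0·(Z_L + jZ_0·tanβl)/(Z_0 + jZ_L·tanβl) = 98.5 + j56.6 Ω
Γ_s = (Z_in − Z_s)/(Z_in + Z_s) = (23.5 + j56.6)/(173 + j56.6), |Γ_s| = 0.336

|Γ| ≈ 0.336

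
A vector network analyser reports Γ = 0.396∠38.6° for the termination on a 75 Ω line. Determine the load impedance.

Z_L = Z_0·(1 + Γ)/(1 − Γ) = 75·(1.31 + j0.247)/(0.691 − j0.247)

Z_L ≈ 118 + j68.9 Ω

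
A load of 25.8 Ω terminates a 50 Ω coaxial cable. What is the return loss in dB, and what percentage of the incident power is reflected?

Γ = (25.8 − 50)/(25.8 + 50) = -0.319
RL = −20·log₁₀(0.319) = 9.92 dB
P_refl/P_inc = |Γ|² = 0.102

RL ≈ 9.92 dB; 10.2% of incident power reflected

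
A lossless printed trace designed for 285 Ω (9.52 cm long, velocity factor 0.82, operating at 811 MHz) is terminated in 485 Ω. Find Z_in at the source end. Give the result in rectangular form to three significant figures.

Z_in ≈ 186 + j74.5 Ω

λ = v/f = 0.82·c / 811 MHz = 0.303 m
βl = 2π·l/λ = 2π × 0.314 = 113°
tan(βl) = tan(113°) = -2.36
Z_in = Z_0·(Z_L + jZ_0·tanβl)/(Z_0 + jZ_L·tanβl)
     = 285·(485 − j672)/(285 − j1140)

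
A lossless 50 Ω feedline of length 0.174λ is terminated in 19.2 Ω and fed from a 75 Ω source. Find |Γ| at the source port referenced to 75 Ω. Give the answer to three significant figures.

βl = 2π × 0.174 = 62.6°
tan(βl) = 1.93
Z_in = Z_0·(Z_L + jZ_0·tanβl)/(Z_0 + jZ_L·tanβl) = 58.6 + j53.1 Ω
Γ_s = (Z_in − Z_s)/(Z_in + Z_s) = (-16.4 + j53.1)/(134 + j53.1), |Γ_s| = 0.387

|Γ| ≈ 0.387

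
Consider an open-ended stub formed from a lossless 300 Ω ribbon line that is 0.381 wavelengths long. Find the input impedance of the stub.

βl = 2π × 0.381 = 137°
tan(βl) = -0.927
For an open-ended stub, Z_in = −jZ_0·cot(βl) = −jZ_0/tan(βl)

Z_in ≈ +j324 Ω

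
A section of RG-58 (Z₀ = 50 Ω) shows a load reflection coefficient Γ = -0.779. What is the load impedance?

Z_L = Z_0·(1 + Γ)/(1 − Γ) = 50·(0.221)/(1.78)

Z_L ≈ 6.21 Ω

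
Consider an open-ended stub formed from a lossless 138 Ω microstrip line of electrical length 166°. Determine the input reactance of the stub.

tan(βl) = -0.249
For an open-ended stub, Z_in = −jZ_0·cot(βl) = −jZ_0/tan(βl)

X_in ≈ 553 Ω (inductive)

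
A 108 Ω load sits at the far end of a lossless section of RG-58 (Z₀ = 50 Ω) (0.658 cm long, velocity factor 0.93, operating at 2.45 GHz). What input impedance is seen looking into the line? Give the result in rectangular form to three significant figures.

λ = v/f = 0.93·c / 2.45 GHz = 0.114 m
βl = 2π·l/λ = 2π × 0.0578 = 20.8°
tan(βl) = tan(20.8°) = 0.38
Z_in = Z_0·(Z_L + jZ_0·tanβl)/(Z_0 + jZ_L·tanβl)
     = 50·(108 + j19)/(50 + j41)

Z_in ≈ 73.9 − j41.6 Ω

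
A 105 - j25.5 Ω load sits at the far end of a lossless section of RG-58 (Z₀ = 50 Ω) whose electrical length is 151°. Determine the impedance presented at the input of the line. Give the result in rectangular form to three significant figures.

Z_in ≈ 73.4 + j45 Ω

tan(βl) = tan(151°) = -0.554
Z_in = Z_0·(Z_L + jZ_0·tanβl)/(Z_0 + jZ_L·tanβl)
     = 50·(105 − j53.2)/(35.9 − j58.2)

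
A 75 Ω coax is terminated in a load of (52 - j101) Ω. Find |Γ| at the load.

Γ = (Z_L − Z_0)/(Z_L + Z_0) = (-23 − j101)/(127 − j101)
|Γ| = 104/162

|Γ| ≈ 0.638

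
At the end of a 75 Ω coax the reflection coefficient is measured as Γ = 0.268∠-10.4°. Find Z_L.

Z_L ≈ 128 − j13.3 Ω

Z_L = Z_0·(1 + Γ)/(1 − Γ) = 75·(1.26 − j0.0484)/(0.736 + j0.0484)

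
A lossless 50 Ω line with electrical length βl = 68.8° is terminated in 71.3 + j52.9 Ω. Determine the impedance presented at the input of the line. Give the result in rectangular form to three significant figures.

tan(βl) = tan(68.8°) = 2.58
Z_in = Z_0·(Z_L + jZ_0·tanβl)/(Z_0 + jZ_L·tanβl)
     = 50·(71.3 + j182)/(-86.4 + j184)

Z_in ≈ 33 − j34.9 Ω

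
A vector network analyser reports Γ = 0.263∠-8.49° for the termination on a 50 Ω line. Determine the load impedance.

Z_L ≈ 84.8 − j7.07 Ω

Z_L = Z_0·(1 + Γ)/(1 − Γ) = 50·(1.26 − j0.0388)/(0.74 + j0.0388)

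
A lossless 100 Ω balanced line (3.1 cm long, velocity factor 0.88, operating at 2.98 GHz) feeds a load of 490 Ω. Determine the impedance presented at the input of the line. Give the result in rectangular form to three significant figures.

λ = v/f = 0.88·c / 2.98 GHz = 0.0886 m
βl = 2π·l/λ = 2π × 0.35 = 126°
tan(βl) = tan(126°) = -1.38
Z_in = Z_0·(Z_L + jZ_0·tanβl)/(Z_0 + jZ_L·tanβl)
     = 100·(490 − j138)/(100 − j675)

Z_in ≈ 30.5 + j68.1 Ω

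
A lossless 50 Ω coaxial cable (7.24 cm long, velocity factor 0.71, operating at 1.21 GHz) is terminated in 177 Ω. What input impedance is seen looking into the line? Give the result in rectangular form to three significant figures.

λ = v/f = 0.71·c / 1.21 GHz = 0.176 m
βl = 2π·l/λ = 2π × 0.411 = 148°
tan(βl) = tan(148°) = -0.623
Z_in = Z_0·(Z_L + jZ_0·tanβl)/(Z_0 + jZ_L·tanβl)
     = 50·(177 − j31.2)/(50 − j110)

Z_in ≈ 41.9 + j61.2 Ω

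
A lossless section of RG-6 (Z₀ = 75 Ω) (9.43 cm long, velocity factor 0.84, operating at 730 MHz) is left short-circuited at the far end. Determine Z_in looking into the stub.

Z_in ≈ −j512 Ω

λ = v/f = 0.84·c / 730 MHz = 0.345 m
βl = 2π·l/λ = 2π × 0.273 = 98.3°
tan(βl) = -6.82
For a short-circuited stub, Z_in = jZ_0·tan(βl)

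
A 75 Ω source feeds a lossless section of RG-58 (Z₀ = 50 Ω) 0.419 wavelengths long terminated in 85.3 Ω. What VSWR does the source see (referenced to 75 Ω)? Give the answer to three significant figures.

βl = 2π × 0.419 = 151°
tan(βl) = -0.558
Z_in = Z_0·(Z_L + jZ_0·tanβl)/(Z_0 + jZ_L·tanβl) = 58.7 + j28 Ω
Γ_s = (Z_in − Z_s)/(Z_in + Z_s) = (-16.3 + j28)/(134 + j28), |Γ_s| = 0.237
VSWR = (1 + |Γ_s|)/(1 − |Γ_s|)

VSWR ≈ 1.62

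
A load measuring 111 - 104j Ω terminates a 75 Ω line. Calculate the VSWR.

VSWR ≈ 3.14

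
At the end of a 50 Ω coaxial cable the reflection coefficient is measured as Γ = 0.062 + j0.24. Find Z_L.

Z_L ≈ 50.1 + j25.6 Ω

Z_L = Z_0·(1 + Γ)/(1 − Γ) = 50·(1.06 + j0.24)/(0.938 − j0.24)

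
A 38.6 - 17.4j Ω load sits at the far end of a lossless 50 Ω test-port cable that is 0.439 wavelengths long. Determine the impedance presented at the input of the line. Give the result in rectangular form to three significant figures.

Z_in ≈ 53.7 − j24.3 Ω

βl = 2π × 0.439 = 158°
tan(βl) = tan(158°) = -0.403
Z_in = Z_0·(Z_L + jZ_0·tanβl)/(Z_0 + jZ_L·tanβl)
     = 50·(38.6 − j37.6)/(43 − j15.6)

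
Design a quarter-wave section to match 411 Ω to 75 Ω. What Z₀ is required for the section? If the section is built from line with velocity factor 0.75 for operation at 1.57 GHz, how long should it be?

Z_qwt = √(Z_0·R_L) = √(75 × 411) = √30820
λ = 0.75·c/f = 0.143 m, so l = λ/4 = 0.0358 m

Z_qwt ≈ 176 Ω; length ≈ 3.58 cm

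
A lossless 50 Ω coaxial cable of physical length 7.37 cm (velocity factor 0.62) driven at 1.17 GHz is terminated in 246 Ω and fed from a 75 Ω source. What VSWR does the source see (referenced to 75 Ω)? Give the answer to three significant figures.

VSWR ≈ 3.5

λ = v/f = 0.62·c / 1.17 GHz = 0.159 m
βl = 2π·l/λ = 2π × 0.464 = 167°
tan(βl) = -0.233
Z_in = Z_0·(Z_L + jZ_0·tanβl)/(Z_0 + jZ_L·tanβl) = 112 + j117 Ω
Γ_s = (Z_in − Z_s)/(Z_in + Z_s) = (37.2 + j117)/(187 + j117), |Γ_s| = 0.556
VSWR = (1 + |Γ_s|)/(1 − |Γ_s|)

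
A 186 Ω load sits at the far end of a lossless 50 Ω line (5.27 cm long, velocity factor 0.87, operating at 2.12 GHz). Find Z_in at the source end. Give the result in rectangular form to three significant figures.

λ = v/f = 0.87·c / 2.12 GHz = 0.123 m
βl = 2π·l/λ = 2π × 0.428 = 154°
tan(βl) = tan(154°) = -0.486
Z_in = Z_0·(Z_L + jZ_0·tanβl)/(Z_0 + jZ_L·tanβl)
     = 50·(186 − j24.3)/(50 − j90.3)

Z_in ≈ 53.9 + j73.1 Ω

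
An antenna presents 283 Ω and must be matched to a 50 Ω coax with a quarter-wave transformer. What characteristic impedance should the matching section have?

Z_qwt ≈ 119 Ω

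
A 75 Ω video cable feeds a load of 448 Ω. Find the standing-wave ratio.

For a purely resistive load, VSWR = R_L/Z_0 or Z_0/R_L (whichever > 1) = 448/75

VSWR ≈ 5.97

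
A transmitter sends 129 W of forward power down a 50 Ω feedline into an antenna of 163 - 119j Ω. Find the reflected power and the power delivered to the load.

|Γ| = |(113 − j119)/(213 − j119)| = 0.673
|Γ|² = 0.452
P_refl = |Γ|²·P_inc = 58.4 W, P_del = (1 − |Γ|²)·P_inc = 70.6 W

P_reflected ≈ 58.4 W; P_delivered ≈ 70.6 W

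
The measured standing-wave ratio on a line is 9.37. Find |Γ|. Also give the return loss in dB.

|Γ| = (S − 1)/(S + 1) = (9.37 − 1)/(9.37 + 1) = 8.37/10.4
RL = −20·log₁₀|Γ| = −20·log₁₀(0.807)

|Γ| ≈ 0.807; return loss ≈ 1.86 dB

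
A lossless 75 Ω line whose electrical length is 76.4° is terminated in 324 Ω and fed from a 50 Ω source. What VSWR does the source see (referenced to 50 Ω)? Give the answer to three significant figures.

tan(βl) = 4.13
Z_in = Z_0·(Z_L + jZ_0·tanβl)/(Z_0 + jZ_L·tanβl) = 18.3 − j17.1 Ω
Γ_s = (Z_in − Z_s)/(Z_in + Z_s) = (-31.7 − j17.1)/(68.3 − j17.1), |Γ_s| = 0.511
VSWR = (1 + |Γ_s|)/(1 − |Γ_s|)

VSWR ≈ 3.09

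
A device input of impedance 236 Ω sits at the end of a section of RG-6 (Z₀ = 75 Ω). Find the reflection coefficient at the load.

Γ = (Z_L − Z_0)/(Z_L + Z_0) = (236 − 75)/(236 + 75) = 161/311

Γ = 0.518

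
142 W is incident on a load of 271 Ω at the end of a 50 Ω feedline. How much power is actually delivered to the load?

P_delivered ≈ 74.7 W

Γ = (271 − 50)/(271 + 50) = 0.688
|Γ|² = 0.474
P_refl = |Γ|²·P_inc = 67.3 W, P_del = (1 − |Γ|²)·P_inc = 74.7 W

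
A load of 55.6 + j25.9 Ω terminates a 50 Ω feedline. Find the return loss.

RL ≈ 12.3 dB

Γ = (5.6 + j25.9)/(105.6 + j25.9), |Γ| = 0.244
RL = −20·log₁₀|Γ| = −20·log₁₀(0.244)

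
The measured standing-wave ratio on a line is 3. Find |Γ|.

|Γ| ≈ 0.5

|Γ| = (S − 1)/(S + 1) = (3 − 1)/(3 + 1) = 2/4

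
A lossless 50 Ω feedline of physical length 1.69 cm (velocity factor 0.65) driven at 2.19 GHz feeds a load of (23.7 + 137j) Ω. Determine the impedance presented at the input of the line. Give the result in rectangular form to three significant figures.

λ = v/f = 0.65·c / 2.19 GHz = 0.089 m
βl = 2π·l/λ = 2π × 0.19 = 68.3°
tan(βl) = tan(68.3°) = 2.52
Z_in = Z_0·(Z_L + jZ_0·tanβl)/(Z_0 + jZ_L·tanβl)
     = 50·(23.7 + j263)/(-295 + j59.6)

Z_in ≈ 4.8 − j43.6 Ω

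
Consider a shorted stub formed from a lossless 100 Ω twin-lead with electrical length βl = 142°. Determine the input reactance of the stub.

X_in ≈ -78.1 Ω (capacitive)

tan(βl) = -0.781
For a shorted stub, Z_in = jZ_0·tan(βl)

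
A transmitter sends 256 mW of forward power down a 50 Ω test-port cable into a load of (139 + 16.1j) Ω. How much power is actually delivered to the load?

|Γ| = |(89 + j16.1)/(189 + j16.1)| = 0.477
|Γ|² = 0.227
P_refl = |Γ|²·P_inc = 58.2 mW, P_del = (1 − |Γ|²)·P_inc = 198 mW

P_delivered ≈ 198 mW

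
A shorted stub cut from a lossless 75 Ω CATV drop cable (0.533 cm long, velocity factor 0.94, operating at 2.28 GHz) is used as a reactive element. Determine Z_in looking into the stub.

Z_in ≈ +j20.8 Ω

λ = v/f = 0.94·c / 2.28 GHz = 0.124 m
βl = 2π·l/λ = 2π × 0.0431 = 15.5°
tan(βl) = 0.278
For a shorted stub, Z_in = jZ_0·tan(βl)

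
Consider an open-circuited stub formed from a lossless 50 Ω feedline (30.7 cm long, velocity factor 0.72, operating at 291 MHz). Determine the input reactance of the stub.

X_in ≈ 82.9 Ω (inductive)

λ = v/f = 0.72·c / 291 MHz = 0.742 m
βl = 2π·l/λ = 2π × 0.414 = 149°
tan(βl) = -0.603
For an open-circuited stub, Z_in = −jZ_0·cot(βl) = −jZ_0/tan(βl)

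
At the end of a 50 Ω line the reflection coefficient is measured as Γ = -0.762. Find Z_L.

Z_L = Z_0·(1 + Γ)/(1 − Γ) = 50·(0.238)/(1.76)

Z_L ≈ 6.75 Ω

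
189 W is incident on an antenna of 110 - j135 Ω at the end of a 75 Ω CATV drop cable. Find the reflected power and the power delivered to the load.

P_reflected ≈ 70.1 W; P_delivered ≈ 119 W

|Γ| = |(35 − j135)/(185 − j135)| = 0.609
|Γ|² = 0.371
P_refl = |Γ|²·P_inc = 70.1 W, P_del = (1 − |Γ|²)·P_inc = 119 W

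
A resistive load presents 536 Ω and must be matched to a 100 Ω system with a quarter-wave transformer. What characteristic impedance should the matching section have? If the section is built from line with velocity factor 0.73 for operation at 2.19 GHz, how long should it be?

Z_qwt = √(Z_0·R_L) = √(100 × 536) = √53600
λ = 0.73·c/f = 0.1 m, so l = λ/4 = 0.025 m

Z_qwt ≈ 232 Ω; length ≈ 2.5 cm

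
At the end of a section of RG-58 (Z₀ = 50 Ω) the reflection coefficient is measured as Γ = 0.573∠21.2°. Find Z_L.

Z_L ≈ 129 + j79.7 Ω

Z_L = Z_0·(1 + Γ)/(1 − Γ) = 50·(1.53 + j0.207)/(0.466 − j0.207)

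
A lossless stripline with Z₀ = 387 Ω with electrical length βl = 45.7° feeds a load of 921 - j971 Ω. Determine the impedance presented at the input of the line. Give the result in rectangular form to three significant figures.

Z_in ≈ 101 − j230 Ω

tan(βl) = tan(45.7°) = 1.02
Z_in = Z_0·(Z_L + jZ_0·tanβl)/(Z_0 + jZ_L·tanβl)
     = 387·(921 − j574)/(1380 + j944)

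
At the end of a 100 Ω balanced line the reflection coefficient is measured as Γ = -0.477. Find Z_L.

Z_L ≈ 35.4 Ω

Z_L = Z_0·(1 + Γ)/(1 − Γ) = 100·(0.523)/(1.48)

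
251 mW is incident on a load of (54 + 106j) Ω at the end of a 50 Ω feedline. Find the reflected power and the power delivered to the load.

|Γ| = |(4 + j106)/(104 + j106)| = 0.714
|Γ|² = 0.51
P_refl = |Γ|²·P_inc = 128 mW, P_del = (1 − |Γ|²)·P_inc = 123 mW

P_reflected ≈ 128 mW; P_delivered ≈ 123 mW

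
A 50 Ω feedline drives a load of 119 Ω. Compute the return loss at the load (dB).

Γ = (119 − 50)/(119 + 50) = 0.408
RL = −20·log₁₀|Γ| = −20·log₁₀(0.408)

RL ≈ 7.78 dB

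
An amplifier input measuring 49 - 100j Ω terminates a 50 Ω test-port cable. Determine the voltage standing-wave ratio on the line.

Γ = (Z_L − Z_0)/(Z_L + Z_0) = (-1 − j100)/(99 − j100)
|Γ| = 100/141 = 0.711
VSWR = (1 + |Γ|)/(1 − |Γ|) = 1.71/0.289

VSWR ≈ 5.91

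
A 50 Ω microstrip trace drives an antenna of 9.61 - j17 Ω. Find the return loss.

RL ≈ 3.01 dB

Γ = (-40.39 − j17)/(59.61 − j17), |Γ| = 0.707
RL = −20·log₁₀|Γ| = −20·log₁₀(0.707)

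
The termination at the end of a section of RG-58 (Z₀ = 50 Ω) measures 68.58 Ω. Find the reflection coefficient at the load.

Γ = 0.157

Γ = (Z_L − Z_0)/(Z_L + Z_0) = (68.58 − 50)/(68.58 + 50) = 18.58/118.6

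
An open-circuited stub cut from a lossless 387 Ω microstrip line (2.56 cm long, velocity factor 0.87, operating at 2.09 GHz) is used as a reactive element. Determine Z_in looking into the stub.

Z_in ≈ −j112 Ω

λ = v/f = 0.87·c / 2.09 GHz = 0.125 m
βl = 2π·l/λ = 2π × 0.205 = 73.8°
tan(βl) = 3.44
For an open-circuited stub, Z_in = −jZ_0·cot(βl) = −jZ_0/tan(βl)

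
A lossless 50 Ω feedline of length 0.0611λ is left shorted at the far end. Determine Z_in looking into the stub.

βl = 2π × 0.0611 = 22°
tan(βl) = 0.404
For a shorted stub, Z_in = jZ_0·tan(βl)

Z_in ≈ +j20.2 Ω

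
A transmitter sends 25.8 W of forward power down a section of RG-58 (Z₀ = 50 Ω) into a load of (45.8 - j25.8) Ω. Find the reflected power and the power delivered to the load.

P_reflected ≈ 1.79 W; P_delivered ≈ 24 W

|Γ| = |(-4.2 − j25.8)/(95.8 − j25.8)| = 0.263
|Γ|² = 0.0694
P_refl = |Γ|²·P_inc = 1.79 W, P_del = (1 − |Γ|²)·P_inc = 24 W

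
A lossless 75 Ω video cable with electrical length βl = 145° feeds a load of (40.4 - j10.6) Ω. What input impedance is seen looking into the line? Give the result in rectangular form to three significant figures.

Z_in ≈ 63.1 − j43.6 Ω

tan(βl) = tan(145°) = -0.7
Z_in = Z_0·(Z_L + jZ_0·tanβl)/(Z_0 + jZ_L·tanβl)
     = 75·(40.4 − j63.1)/(67.6 − j28.3)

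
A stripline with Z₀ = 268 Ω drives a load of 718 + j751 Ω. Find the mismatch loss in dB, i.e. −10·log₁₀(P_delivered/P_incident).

Γ = (450 + j751)/(986 + j751), |Γ| = 0.706
|Γ|² = 0.499, so P_del/P_inc = 1 − |Γ|² = 0.501
ML = −10·log₁₀(1 − |Γ|²)

mismatch loss ≈ 3 dB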